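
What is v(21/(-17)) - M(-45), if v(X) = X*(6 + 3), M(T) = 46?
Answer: -971/17 ≈ -57.118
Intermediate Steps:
v(X) = 9*X (v(X) = X*9 = 9*X)
v(21/(-17)) - M(-45) = 9*(21/(-17)) - 1*46 = 9*(21*(-1/17)) - 46 = 9*(-21/17) - 46 = -189/17 - 46 = -971/17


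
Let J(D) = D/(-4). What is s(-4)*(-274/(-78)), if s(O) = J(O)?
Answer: 137/39 ≈ 3.5128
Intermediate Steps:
J(D) = -D/4 (J(D) = D*(-1/4) = -D/4)
s(O) = -O/4
s(-4)*(-274/(-78)) = (-1/4*(-4))*(-274/(-78)) = 1*(-274*(-1/78)) = 1*(137/39) = 137/39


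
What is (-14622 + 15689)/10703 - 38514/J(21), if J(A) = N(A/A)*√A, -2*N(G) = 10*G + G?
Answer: 97/973 + 3668*√21/11 ≈ 1528.2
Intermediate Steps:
N(G) = -11*G/2 (N(G) = -(10*G + G)/2 = -11*G/2)
J(A) = -11*√A/2 (J(A) = (-11*A/(2*A))*√A = (-11/2*1)*√A = -11*√A/2)
(-14622 + 15689)/10703 - 38514/J(21) = (-14622 + 15689)/10703 - 38514*(-2*√21/231) = 1067*(1/10703) - (-3668)*√21/11 = 97/973 + 3668*√21/11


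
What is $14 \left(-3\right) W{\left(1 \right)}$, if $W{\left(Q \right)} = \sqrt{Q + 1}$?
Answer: $- 42 \sqrt{2} \approx -59.397$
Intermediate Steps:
$W{\left(Q \right)} = \sqrt{1 + Q}$
$14 \left(-3\right) W{\left(1 \right)} = 14 \left(-3\right) \sqrt{1 + 1} = - 42 \sqrt{2}$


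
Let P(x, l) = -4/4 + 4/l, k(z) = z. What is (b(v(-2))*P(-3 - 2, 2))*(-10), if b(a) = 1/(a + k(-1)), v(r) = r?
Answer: 10/3 ≈ 3.3333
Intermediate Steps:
b(a) = 1/(-1 + a) (b(a) = 1/(a - 1) = 1/(-1 + a))
P(x, l) = -1 + 4/l (P(x, l) = -4*1/4 + 4/l = -1 + 4/l)
(b(v(-2))*P(-3 - 2, 2))*(-10) = (((4 - 1*2)/2)/(-1 - 2))*(-10) = (((4 - 2)/2)/(-3))*(-10) = -2/6*(-10) = -1/3*1*(-10) = -1/3*(-10) = 10/3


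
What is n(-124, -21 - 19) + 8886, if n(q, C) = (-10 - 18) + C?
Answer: 8818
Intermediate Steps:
n(q, C) = -28 + C
n(-124, -21 - 19) + 8886 = (-28 + (-21 - 19)) + 8886 = (-28 - 40) + 8886 = -68 + 8886 = 8818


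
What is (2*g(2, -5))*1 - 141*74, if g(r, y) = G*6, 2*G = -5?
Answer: -10464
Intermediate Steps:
G = -5/2 (G = (½)*(-5) = -5/2 ≈ -2.5000)
g(r, y) = -15 (g(r, y) = -5/2*6 = -15)
(2*g(2, -5))*1 - 141*74 = (2*(-15))*1 - 141*74 = -30*1 - 10434 = -30 - 10434 = -10464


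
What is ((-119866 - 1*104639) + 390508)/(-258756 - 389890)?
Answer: -166003/648646 ≈ -0.25592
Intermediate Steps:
((-119866 - 1*104639) + 390508)/(-258756 - 389890) = ((-119866 - 104639) + 390508)/(-648646) = (-224505 + 390508)*(-1/648646) = 166003*(-1/648646) = -166003/648646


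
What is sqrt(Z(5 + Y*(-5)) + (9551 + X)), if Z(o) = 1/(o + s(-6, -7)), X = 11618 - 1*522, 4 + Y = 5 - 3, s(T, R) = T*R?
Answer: 4*sqrt(4192635)/57 ≈ 143.69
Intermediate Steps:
s(T, R) = R*T
Y = -2 (Y = -4 + (5 - 3) = -4 + 2 = -2)
X = 11096 (X = 11618 - 522 = 11096)
Z(o) = 1/(42 + o) (Z(o) = 1/(o - 7*(-6)) = 1/(o + 42) = 1/(42 + o))
sqrt(Z(5 + Y*(-5)) + (9551 + X)) = sqrt(1/(42 + (5 - 2*(-5))) + (9551 + 11096)) = sqrt(1/(42 + (5 + 10)) + 20647) = sqrt(1/(42 + 15) + 20647) = sqrt(1/57 + 20647) = sqrt(1176880/57) = 4*sqrt(4192635)/57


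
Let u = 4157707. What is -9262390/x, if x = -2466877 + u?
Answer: -926239/169083 ≈ -5.4780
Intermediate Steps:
x = 1690830 (x = -2466877 + 4157707 = 1690830)
-9262390/x = -9262390/1690830 = -9262390*1/1690830 = -926239/169083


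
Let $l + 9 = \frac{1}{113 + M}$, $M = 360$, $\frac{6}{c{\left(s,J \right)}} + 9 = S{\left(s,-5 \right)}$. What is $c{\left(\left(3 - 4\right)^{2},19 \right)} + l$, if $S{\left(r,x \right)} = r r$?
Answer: $- \frac{18443}{1892} \approx -9.7479$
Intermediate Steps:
$S{\left(r,x \right)} = r^{2}$
$c{\left(s,J \right)} = \frac{6}{-9 + s^{2}}$
$l = - \frac{4256}{473}$ ($l = -9 + \frac{1}{113 + 360} = -9 + \frac{1}{473} = - \frac{4256}{473} \approx -8.9979$)
$c{\left(\left(3 - 4\right)^{2},19 \right)} + l = \frac{6}{-9 + \left(\left(3 - 4\right)^{2}\right)^{2}} - \frac{4256}{473} = \frac{6}{-9 + \left(\left(-1\right)^{2}\right)^{2}} - \frac{4256}{473} = \frac{6}{-9 + 1^{2}} - \frac{4256}{473} = \frac{6}{-9 + 1} - \frac{4256}{473} = \frac{6}{-8} - \frac{4256}{473} = 6 \left(- \frac{1}{8}\right) - \frac{4256}{473} = - \frac{3}{4} - \frac{4256}{473} = - \frac{18443}{1892}$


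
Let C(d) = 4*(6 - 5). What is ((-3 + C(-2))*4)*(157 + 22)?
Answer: 716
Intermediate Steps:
C(d) = 4 (C(d) = 4*1 = 4)
((-3 + C(-2))*4)*(157 + 22) = ((-3 + 4)*4)*(157 + 22) = (1*4)*179 = 4*179 = 716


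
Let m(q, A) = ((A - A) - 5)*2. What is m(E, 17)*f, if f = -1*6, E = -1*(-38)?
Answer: 60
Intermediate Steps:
E = 38
m(q, A) = -10 (m(q, A) = (0 - 5)*2 = -5*2 = -10)
f = -6
m(E, 17)*f = -10*(-6) = 60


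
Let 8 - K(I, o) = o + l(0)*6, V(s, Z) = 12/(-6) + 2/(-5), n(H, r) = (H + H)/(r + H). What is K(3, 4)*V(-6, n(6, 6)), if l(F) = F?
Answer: -48/5 ≈ -9.6000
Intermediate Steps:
n(H, r) = 2*H/(H + r) (n(H, r) = (2*H)/(H + r) = 2*H/(H + r))
V(s, Z) = -12/5 (V(s, Z) = 12*(-1/6) + 2*(-1/5) = -2 - 2/5 = -12/5)
K(I, o) = 8 - o (K(I, o) = 8 - (o + 0*6) = 8 - (o + 0) = 8 - o)
K(3, 4)*V(-6, n(6, 6)) = (8 - 1*4)*(-12/5) = (8 - 4)*(-12/5) = 4*(-12/5) = -48/5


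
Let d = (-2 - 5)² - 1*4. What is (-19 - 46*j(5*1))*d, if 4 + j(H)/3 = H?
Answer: -7065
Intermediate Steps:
j(H) = -12 + 3*H
d = 45 (d = (-7)² - 4 = 49 - 4 = 45)
(-19 - 46*j(5*1))*d = (-19 - 46*(-12 + 3*(5*1)))*45 = (-19 - 46*(-12 + 3*5))*45 = (-19 - 46*(-12 + 15))*45 = (-19 - 46*3)*45 = (-19 - 138)*45 = -157*45 = -7065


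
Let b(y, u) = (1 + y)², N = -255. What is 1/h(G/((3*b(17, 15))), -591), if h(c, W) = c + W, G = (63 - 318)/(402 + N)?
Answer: -47628/28148233 ≈ -0.0016920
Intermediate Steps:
G = -85/49 (G = (63 - 318)/(402 - 255) = -255/147 = -255*1/147 = -85/49 ≈ -1.7347)
h(c, W) = W + c
1/h(G/((3*b(17, 15))), -591) = 1/(-591 - 85*1/(3*(1 + 17)²)/49) = 1/(-591 - 85/(49*(3*18²))) = 1/(-591 - 85/(49*(3*324))) = 1/(-591 - 85/49/972) = 1/(-591 - 85/49*1/972) = 1/(-591 - 85/47628) = 1/(-28148233/47628) = -47628/28148233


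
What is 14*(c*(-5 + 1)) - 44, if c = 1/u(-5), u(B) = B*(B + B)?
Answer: -1128/25 ≈ -45.120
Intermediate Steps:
u(B) = 2*B² (u(B) = B*(2*B) = 2*B²)
c = 1/50 (c = 1/(2*(-5)²) = 1/(2*25) = 1/50 ≈ 0.020000)
14*(c*(-5 + 1)) - 44 = 14*((-5 + 1)/50) - 44 = 14*((1/50)*(-4)) - 44 = 14*(-2/25) - 44 = -28/25 - 44 = -1128/25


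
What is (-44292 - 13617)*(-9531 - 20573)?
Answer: 1743292536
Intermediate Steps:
(-44292 - 13617)*(-9531 - 20573) = -57909*(-30104) = 1743292536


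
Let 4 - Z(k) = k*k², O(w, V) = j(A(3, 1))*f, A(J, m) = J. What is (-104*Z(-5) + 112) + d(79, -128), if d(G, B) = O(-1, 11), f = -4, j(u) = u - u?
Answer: -13304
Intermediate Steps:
j(u) = 0
O(w, V) = 0 (O(w, V) = 0*(-4) = 0)
Z(k) = 4 - k³ (Z(k) = 4 - k*k² = 4 - k³)
d(G, B) = 0
(-104*Z(-5) + 112) + d(79, -128) = (-104*(4 - 1*(-5)³) + 112) + 0 = (-104*(4 - 1*(-125)) + 112) + 0 = (-104*(4 + 125) + 112) + 0 = (-104*129 + 112) + 0 = (-13416 + 112) + 0 = -13304 + 0 = -13304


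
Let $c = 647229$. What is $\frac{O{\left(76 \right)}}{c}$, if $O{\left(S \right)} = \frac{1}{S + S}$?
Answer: $\frac{1}{98378808} \approx 1.0165 \cdot 10^{-8}$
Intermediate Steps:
$O{\left(S \right)} = \frac{1}{2 S}$
$\frac{O{\left(76 \right)}}{c} = \frac{\frac{1}{2} \cdot \frac{1}{76}}{647229} = \frac{1}{2} \cdot \frac{1}{76} \cdot \frac{1}{647229} = \frac{1}{152} \cdot \frac{1}{647229} = \frac{1}{98378808}$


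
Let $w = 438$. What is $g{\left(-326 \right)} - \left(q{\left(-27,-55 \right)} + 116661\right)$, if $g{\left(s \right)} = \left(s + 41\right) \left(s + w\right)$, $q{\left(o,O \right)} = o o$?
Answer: $-149310$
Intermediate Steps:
$q{\left(o,O \right)} = o^{2}$
$g{\left(s \right)} = \left(41 + s\right) \left(438 + s\right)$ ($g{\left(s \right)} = \left(s + 41\right) \left(s + 438\right) = \left(41 + s\right) \left(438 + s\right)$)
$g{\left(-326 \right)} - \left(q{\left(-27,-55 \right)} + 116661\right) = \left(17958 + \left(-326\right)^{2} + 479 \left(-326\right)\right) - \left(\left(-27\right)^{2} + 116661\right) = \left(17958 + 106276 - 156154\right) - \left(729 + 116661\right) = -31920 - 117390 = -149310$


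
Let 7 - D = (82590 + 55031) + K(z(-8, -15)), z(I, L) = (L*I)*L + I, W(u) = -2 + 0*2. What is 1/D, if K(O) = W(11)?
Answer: -1/137612 ≈ -7.2668e-6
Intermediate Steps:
W(u) = -2 (W(u) = -2 + 0 = -2)
z(I, L) = I + I*L**2 (z(I, L) = (I*L)*L + I = I*L**2 + I = I + I*L**2)
K(O) = -2
D = -137612 (D = 7 - ((82590 + 55031) - 2) = 7 - (137621 - 2) = 7 - 1*137619 = 7 - 137619 = -137612)
1/D = 1/(-137612) = -1/137612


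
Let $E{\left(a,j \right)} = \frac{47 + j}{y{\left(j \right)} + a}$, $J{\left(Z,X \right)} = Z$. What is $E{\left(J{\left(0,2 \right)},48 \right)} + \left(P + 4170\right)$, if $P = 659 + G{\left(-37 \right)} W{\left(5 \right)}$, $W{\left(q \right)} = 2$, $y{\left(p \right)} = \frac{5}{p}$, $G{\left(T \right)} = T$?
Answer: $5667$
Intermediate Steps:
$P = 585$ ($P = 659 - 74 = 585$)
$E{\left(a,j \right)} = \frac{47 + j}{a + \frac{5}{j}}$ ($E{\left(a,j \right)} = \frac{47 + j}{\frac{5}{j} + a} = \frac{47 + j}{a + \frac{5}{j}}$)
$E{\left(J{\left(0,2 \right)},48 \right)} + \left(P + 4170\right) = \frac{48 \left(47 + 48\right)}{5 + 0 \cdot 48} + \left(585 + 4170\right) = 48 \frac{1}{5 + 0} \cdot 95 + 4755 = 48 \cdot \frac{1}{5} \cdot 95 + 4755 = 912 + 4755 = 5667$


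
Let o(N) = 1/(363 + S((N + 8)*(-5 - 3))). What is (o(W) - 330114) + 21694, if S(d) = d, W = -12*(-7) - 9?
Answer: -92834421/301 ≈ -3.0842e+5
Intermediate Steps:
W = 75 (W = 84 - 9 = 75)
o(N) = 1/(299 - 8*N) (o(N) = 1/(363 + (N + 8)*(-5 - 3)) = 1/(363 + (8 + N)*(-8)) = 1/(363 + (-64 - 8*N)) = 1/(299 - 8*N))
(o(W) - 330114) + 21694 = (-1/(-299 + 8*75) - 330114) + 21694 = (-1/(-299 + 600) - 330114) + 21694 = (-1/301 - 330114) + 21694 = -99364315/301 + 21694 = -92834421/301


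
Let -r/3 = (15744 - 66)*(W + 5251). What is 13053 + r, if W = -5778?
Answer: 24799971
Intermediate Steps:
r = 24786918 (r = -3*(15744 - 66)*(-5778 + 5251) = -47034*(-527) = -3*(-8262306) = 24786918)
13053 + r = 13053 + 24786918 = 24799971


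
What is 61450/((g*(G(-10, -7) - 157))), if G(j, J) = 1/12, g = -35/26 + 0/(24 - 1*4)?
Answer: 3834480/13181 ≈ 290.91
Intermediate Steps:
g = -35/26 (g = -35*1/26 + 0/(24 - 4) = -35/26 + 0/20 = -35/26 + 0*(1/20) = -35/26 + 0 = -35/26 ≈ -1.3462)
G(j, J) = 1/12
61450/((g*(G(-10, -7) - 157))) = 61450/((-35*(1/12 - 157)/26)) = 61450/((-35/26*(-1883/12))) = 61450/(65905/312) = 61450*(312/65905) = 3834480/13181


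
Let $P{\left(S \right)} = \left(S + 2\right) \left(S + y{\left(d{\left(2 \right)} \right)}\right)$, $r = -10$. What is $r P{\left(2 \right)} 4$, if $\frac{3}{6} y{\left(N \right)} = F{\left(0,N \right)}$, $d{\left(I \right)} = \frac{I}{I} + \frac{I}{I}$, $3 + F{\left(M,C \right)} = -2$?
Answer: $1280$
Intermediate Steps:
$F{\left(M,C \right)} = -5$ ($F{\left(M,C \right)} = -3 - 2 = -5$)
$d{\left(I \right)} = 2$ ($d{\left(I \right)} = 1 + 1 = 2$)
$y{\left(N \right)} = -10$ ($y{\left(N \right)} = 2 \left(-5\right) = -10$)
$P{\left(S \right)} = \left(-10 + S\right) \left(2 + S\right)$ ($P{\left(S \right)} = \left(S + 2\right) \left(S - 10\right) = \left(2 + S\right) \left(-10 + S\right) = \left(-10 + S\right) \left(2 + S\right)$)
$r P{\left(2 \right)} 4 = - 10 \left(-20 + 2^{2} - 16\right) 4 = - 10 \left(-20 + 4 - 16\right) 4 = \left(-10\right) \left(-32\right) 4 = 320 \cdot 4 = 1280$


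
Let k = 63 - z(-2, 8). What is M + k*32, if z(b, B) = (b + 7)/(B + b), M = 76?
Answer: 6196/3 ≈ 2065.3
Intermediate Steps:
z(b, B) = (7 + b)/(B + b)
k = 373/6 (k = 63 - (7 - 2)/(8 - 2) = 63 - 5/6 = 373/6 ≈ 62.167)
M + k*32 = 76 + (373/6)*32 = 76 + 5968/3 = 6196/3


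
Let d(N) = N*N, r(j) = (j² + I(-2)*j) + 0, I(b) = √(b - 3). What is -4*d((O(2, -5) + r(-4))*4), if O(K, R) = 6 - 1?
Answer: -23104 + 10752*I*√5 ≈ -23104.0 + 24042.0*I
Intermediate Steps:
I(b) = √(-3 + b)
O(K, R) = 5
r(j) = j² + I*j*√5 (r(j) = (j² + √(-3 - 2)*j) + 0 = (j² + √(-5)*j) + 0 = (j² + (I*√5)*j) + 0 = (j² + I*j*√5) + 0 = j² + I*j*√5)
d(N) = N²
-4*d((O(2, -5) + r(-4))*4) = -4*16*(5 - 4*(-4 + I*√5))² = -4*16*(5 + (16 - 4*I*√5))² = -4*16*(21 - 4*I*√5)² = -4*(84 - 16*I*√5)²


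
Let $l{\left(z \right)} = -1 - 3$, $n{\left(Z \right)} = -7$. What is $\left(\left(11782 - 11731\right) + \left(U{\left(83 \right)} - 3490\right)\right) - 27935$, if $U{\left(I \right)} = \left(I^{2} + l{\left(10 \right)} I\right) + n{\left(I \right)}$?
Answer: $-24824$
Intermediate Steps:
$l{\left(z \right)} = -4$ ($l{\left(z \right)} = -1 - 3 = -4$)
$U{\left(I \right)} = -7 + I^{2} - 4 I$ ($U{\left(I \right)} = \left(I^{2} - 4 I\right) - 7 = -7 + I^{2} - 4 I$)
$\left(\left(11782 - 11731\right) + \left(U{\left(83 \right)} - 3490\right)\right) - 27935 = \left(\left(11782 - 11731\right) - -3060\right) - 27935 = \left(51 + \left(6550 - 3490\right)\right) - 27935 = \left(51 + 3060\right) - 27935 = 3111 - 27935 = -24824$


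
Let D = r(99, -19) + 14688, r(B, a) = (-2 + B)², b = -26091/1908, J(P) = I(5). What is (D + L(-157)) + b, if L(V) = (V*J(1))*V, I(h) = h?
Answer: 31233605/212 ≈ 1.4733e+5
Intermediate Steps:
J(P) = 5
b = -2899/212 (b = -26091*1/1908 = -2899/212 ≈ -13.675)
D = 24097 (D = (-2 + 99)² + 14688 = 97² + 14688 = 9409 + 14688 = 24097)
L(V) = 5*V² (L(V) = (V*5)*V = (5*V)*V = 5*V²)
(D + L(-157)) + b = (24097 + 5*(-157)²) - 2899/212 = (24097 + 5*24649) - 2899/212 = (24097 + 123245) - 2899/212 = 147342 - 2899/212 = 31233605/212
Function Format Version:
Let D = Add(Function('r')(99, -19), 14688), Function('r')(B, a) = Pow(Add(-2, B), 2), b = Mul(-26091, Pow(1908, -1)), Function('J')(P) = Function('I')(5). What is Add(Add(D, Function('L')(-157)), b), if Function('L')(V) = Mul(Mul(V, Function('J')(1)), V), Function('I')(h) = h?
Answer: Rational(31233605, 212) ≈ 1.4733e+5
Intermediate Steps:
Function('J')(P) = 5
b = Rational(-2899, 212) (b = Mul(-26091, Rational(1, 1908)) = Rational(-2899, 212) ≈ -13.675)
D = 24097 (D = Add(Pow(Add(-2, 99), 2), 14688) = Add(Pow(97, 2), 14688) = Add(9409, 14688) = 24097)
Function('L')(V) = Mul(5, Pow(V, 2)) (Function('L')(V) = Mul(Mul(V, 5), V) = Mul(Mul(5, V), V) = Mul(5, Pow(V, 2)))
Add(Add(D, Function('L')(-157)), b) = Add(Add(24097, Mul(5, Pow(-157, 2))), Rational(-2899, 212)) = Add(Add(24097, Mul(5, 24649)), Rational(-2899, 212)) = Add(Add(24097, 123245), Rational(-2899, 212)) = Add(147342, Rational(-2899, 212)) = Rational(31233605, 212)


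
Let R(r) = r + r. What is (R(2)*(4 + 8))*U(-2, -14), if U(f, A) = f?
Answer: -96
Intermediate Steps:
R(r) = 2*r
(R(2)*(4 + 8))*U(-2, -14) = ((2*2)*(4 + 8))*(-2) = (4*12)*(-2) = 48*(-2) = -96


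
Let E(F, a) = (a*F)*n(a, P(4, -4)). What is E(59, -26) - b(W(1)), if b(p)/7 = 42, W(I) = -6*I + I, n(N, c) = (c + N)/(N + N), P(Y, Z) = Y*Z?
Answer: -1533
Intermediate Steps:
n(N, c) = (N + c)/(2*N) (n(N, c) = (N + c)/((2*N)) = (N + c)*(1/(2*N)) = (N + c)/(2*N))
W(I) = -5*I
E(F, a) = F*(-16 + a)/2 (E(F, a) = (a*F)*((a + 4*(-4))/(2*a)) = (F*a)*((a - 16)/(2*a)) = (F*a)*((-16 + a)/(2*a)) = F*(-16 + a)/2)
b(p) = 294 (b(p) = 7*42 = 294)
E(59, -26) - b(W(1)) = (1/2)*59*(-16 - 26) - 1*294 = (1/2)*59*(-42) - 294 = -1239 - 294 = -1533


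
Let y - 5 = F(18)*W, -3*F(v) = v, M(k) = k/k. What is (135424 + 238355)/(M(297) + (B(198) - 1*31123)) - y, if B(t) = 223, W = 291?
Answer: 53421380/30899 ≈ 1728.9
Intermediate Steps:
M(k) = 1
F(v) = -v/3
y = -1741 (y = 5 - 1/3*18*291 = 5 - 6*291 = 5 - 1746 = -1741)
(135424 + 238355)/(M(297) + (B(198) - 1*31123)) - y = (135424 + 238355)/(1 + (223 - 1*31123)) - 1*(-1741) = 373779/(1 + (223 - 31123)) + 1741 = 373779/(1 - 30900) + 1741 = 373779/(-30899) + 1741 = 373779*(-1/30899) + 1741 = -373779/30899 + 1741 = 53421380/30899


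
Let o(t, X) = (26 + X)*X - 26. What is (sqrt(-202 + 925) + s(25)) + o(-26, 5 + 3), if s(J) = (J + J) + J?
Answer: 321 + sqrt(723) ≈ 347.89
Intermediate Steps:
o(t, X) = -26 + X*(26 + X) (o(t, X) = X*(26 + X) - 26 = -26 + X*(26 + X))
s(J) = 3*J (s(J) = 2*J + J = 3*J)
(sqrt(-202 + 925) + s(25)) + o(-26, 5 + 3) = (sqrt(-202 + 925) + 3*25) + (-26 + (5 + 3)**2 + 26*(5 + 3)) = (sqrt(723) + 75) + (-26 + 8**2 + 26*8) = (75 + sqrt(723)) + (-26 + 64 + 208) = (75 + sqrt(723)) + 246 = 321 + sqrt(723)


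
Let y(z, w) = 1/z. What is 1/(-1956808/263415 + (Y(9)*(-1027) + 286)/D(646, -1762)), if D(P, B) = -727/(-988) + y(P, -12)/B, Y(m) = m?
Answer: -159340699355/1940784439566706 ≈ -8.2101e-5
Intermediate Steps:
D(P, B) = 727/988 + 1/(B*P) (D(P, B) = -727/(-988) + 1/(P*B) = -727*(-1/988) + 1/(B*P) = 727/988 + 1/(B*P))
1/(-1956808/263415 + (Y(9)*(-1027) + 286)/D(646, -1762)) = 1/(-1956808/263415 + (9*(-1027) + 286)/(727/988 + 1/(-1762*646))) = 1/(-1956808*1/263415 + (-9243 + 286)/(727/988 - 1/1762*1/646)) = 1/(-1956808/263415 - 8957/(727/988 - 1/1138252)) = 1/(-1956808/263415 - 8957/5444133/7398638) = 1/(-1956808/263415 - 8957*7398638/5444133) = 1/(-1956808/263415 - 66269600566/5444133) = 1/(-1940784439566706/159340699355) = -159340699355/1940784439566706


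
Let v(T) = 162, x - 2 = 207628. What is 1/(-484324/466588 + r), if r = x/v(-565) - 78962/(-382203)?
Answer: 44582833341/57103264557686 ≈ 0.00078074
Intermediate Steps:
x = 207630 (x = 2 + 207628 = 207630)
r = 489935807/382203 (r = 207630/162 - 78962/(-382203) = 207630*(1/162) - 78962*(-1/382203) = 3845/3 + 78962/382203 = 489935807/382203 ≈ 1281.9)
1/(-484324/466588 + r) = 1/(-484324/466588 + 489935807/382203) = 1/(-484324*1/466588 + 489935807/382203) = 1/(-121081/116647 + 489935807/382203) = 1/(57103264557686/44582833341) = 44582833341/57103264557686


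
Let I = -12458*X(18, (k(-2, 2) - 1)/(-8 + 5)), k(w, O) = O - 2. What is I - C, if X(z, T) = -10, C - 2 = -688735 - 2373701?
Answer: 3187014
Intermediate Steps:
k(w, O) = -2 + O
C = -3062434 (C = 2 + (-688735 - 2373701) = 2 - 3062436 = -3062434)
I = 124580 (I = -12458*(-10) = 124580)
I - C = 124580 - 1*(-3062434) = 124580 + 3062434 = 3187014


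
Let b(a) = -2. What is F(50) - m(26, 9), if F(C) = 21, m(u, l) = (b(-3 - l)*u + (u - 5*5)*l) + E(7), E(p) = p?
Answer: 57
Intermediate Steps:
m(u, l) = 7 - 2*u + l*(-25 + u) (m(u, l) = (-2*u + (u - 5*5)*l) + 7 = (-2*u + (u - 25)*l) + 7 = (-2*u + (-25 + u)*l) + 7 = (-2*u + l*(-25 + u)) + 7 = 7 - 2*u + l*(-25 + u))
F(50) - m(26, 9) = 21 - (7 - 25*9 - 2*26 + 9*26) = 21 - (7 - 225 - 52 + 234) = 21 - 1*(-36) = 21 + 36 = 57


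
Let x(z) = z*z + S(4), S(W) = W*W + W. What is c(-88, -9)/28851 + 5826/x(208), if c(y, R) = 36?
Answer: 9424675/69377038 ≈ 0.13585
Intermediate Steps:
S(W) = W + W² (S(W) = W² + W = W + W²)
x(z) = 20 + z² (x(z) = z*z + 4*(1 + 4) = z² + 4*5 = z² + 20 = 20 + z²)
c(-88, -9)/28851 + 5826/x(208) = 36/28851 + 5826/(20 + 208²) = 36*(1/28851) + 5826/(20 + 43264) = 12/9617 + 5826/43284 = 12/9617 + 5826*(1/43284) = 12/9617 + 971/7214 = 9424675/69377038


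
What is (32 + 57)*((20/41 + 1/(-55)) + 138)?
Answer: 27790161/2255 ≈ 12324.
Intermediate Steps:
(32 + 57)*((20/41 + 1/(-55)) + 138) = 89*((20*(1/41) + 1*(-1/55)) + 138) = 89*((20/41 - 1/55) + 138) = 89*(1059/2255 + 138) = 89*(312249/2255) = 27790161/2255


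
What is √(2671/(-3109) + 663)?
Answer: 2*√1600043741/3109 ≈ 25.732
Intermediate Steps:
√(2671/(-3109) + 663) = √(2671*(-1/3109) + 663) = √(-2671/3109 + 663) = √(2058596/3109) = 2*√1600043741/3109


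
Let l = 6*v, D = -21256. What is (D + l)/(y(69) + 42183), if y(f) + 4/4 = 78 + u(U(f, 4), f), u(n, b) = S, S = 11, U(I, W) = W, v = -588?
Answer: -24784/42271 ≈ -0.58631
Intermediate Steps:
u(n, b) = 11
l = -3528 (l = 6*(-588) = -3528)
y(f) = 88 (y(f) = -1 + (78 + 11) = -1 + 89 = 88)
(D + l)/(y(69) + 42183) = (-21256 - 3528)/(88 + 42183) = -24784/42271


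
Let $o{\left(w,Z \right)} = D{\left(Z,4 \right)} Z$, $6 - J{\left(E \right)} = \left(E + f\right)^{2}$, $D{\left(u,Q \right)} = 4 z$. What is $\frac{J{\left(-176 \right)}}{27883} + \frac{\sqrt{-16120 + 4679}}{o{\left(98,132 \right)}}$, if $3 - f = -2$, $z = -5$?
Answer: $- \frac{29235}{27883} - \frac{i \sqrt{11441}}{2640} \approx -1.0485 - 0.040516 i$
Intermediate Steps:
$f = 5$ ($f = 3 - -2 = 3 + 2 = 5$)
$D{\left(u,Q \right)} = -20$ ($D{\left(u,Q \right)} = 4 \left(-5\right) = -20$)
$J{\left(E \right)} = 6 - \left(5 + E\right)^{2}$ ($J{\left(E \right)} = 6 - \left(E + 5\right)^{2} = 6 - \left(5 + E\right)^{2}$)
$o{\left(w,Z \right)} = - 20 Z$
$\frac{J{\left(-176 \right)}}{27883} + \frac{\sqrt{-16120 + 4679}}{o{\left(98,132 \right)}} = \frac{6 - \left(5 - 176\right)^{2}}{27883} + \frac{\sqrt{-16120 + 4679}}{\left(-20\right) 132} = \left(6 - \left(-171\right)^{2}\right) \frac{1}{27883} + \frac{\sqrt{-11441}}{-2640} = \left(6 - 29241\right) \frac{1}{27883} + i \sqrt{11441} \left(- \frac{1}{2640}\right) = \left(6 - 29241\right) \frac{1}{27883} - \frac{i \sqrt{11441}}{2640} = \left(-29235\right) \frac{1}{27883} - \frac{i \sqrt{11441}}{2640} = - \frac{29235}{27883} - \frac{i \sqrt{11441}}{2640}$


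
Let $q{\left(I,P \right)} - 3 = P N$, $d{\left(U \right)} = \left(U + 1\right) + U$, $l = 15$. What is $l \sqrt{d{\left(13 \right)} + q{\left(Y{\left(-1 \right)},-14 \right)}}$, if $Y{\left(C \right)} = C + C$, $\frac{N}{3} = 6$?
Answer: $15 i \sqrt{222} \approx 223.49 i$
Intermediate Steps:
$N = 18$ ($N = 3 \cdot 6 = 18$)
$d{\left(U \right)} = 1 + 2 U$ ($d{\left(U \right)} = \left(1 + U\right) + U = 1 + 2 U$)
$Y{\left(C \right)} = 2 C$
$q{\left(I,P \right)} = 3 + 18 P$ ($q{\left(I,P \right)} = 3 + P 18 = 3 + 18 P$)
$l \sqrt{d{\left(13 \right)} + q{\left(Y{\left(-1 \right)},-14 \right)}} = 15 \sqrt{\left(1 + 2 \cdot 13\right) + \left(3 + 18 \left(-14\right)\right)} = 15 \sqrt{\left(1 + 26\right) + \left(3 - 252\right)} = 15 \sqrt{27 - 249} = 15 \sqrt{-222} = 15 i \sqrt{222}$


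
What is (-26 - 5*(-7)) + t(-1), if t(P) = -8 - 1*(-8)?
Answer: 9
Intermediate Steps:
t(P) = 0 (t(P) = -8 + 8 = 0)
(-26 - 5*(-7)) + t(-1) = (-26 - 5*(-7)) + 0 = (-26 + 35) + 0 = 9 + 0 = 9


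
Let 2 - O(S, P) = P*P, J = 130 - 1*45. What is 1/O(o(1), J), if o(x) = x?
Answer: -1/7223 ≈ -0.00013845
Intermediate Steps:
J = 85 (J = 130 - 45 = 85)
O(S, P) = 2 - P**2 (O(S, P) = 2 - P*P = 2 - P**2)
1/O(o(1), J) = 1/(2 - 1*85**2) = 1/(2 - 1*7225) = 1/(2 - 7225) = 1/(-7223) = -1/7223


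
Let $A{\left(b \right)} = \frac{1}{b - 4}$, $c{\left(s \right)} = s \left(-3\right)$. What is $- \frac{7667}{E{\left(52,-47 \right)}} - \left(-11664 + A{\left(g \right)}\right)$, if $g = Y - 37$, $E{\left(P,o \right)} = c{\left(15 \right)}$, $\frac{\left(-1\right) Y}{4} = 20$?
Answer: $\frac{64438232}{5445} \approx 11834.0$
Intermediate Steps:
$Y = -80$ ($Y = \left(-4\right) 20 = -80$)
$c{\left(s \right)} = - 3 s$
$E{\left(P,o \right)} = -45$ ($E{\left(P,o \right)} = \left(-3\right) 15 = -45$)
$g = -117$ ($g = -80 - 37 = -117$)
$A{\left(b \right)} = \frac{1}{-4 + b}$
$- \frac{7667}{E{\left(52,-47 \right)}} - \left(-11664 + A{\left(g \right)}\right) = - \frac{7667}{-45} + \left(11664 - \frac{1}{-4 - 117}\right) = \left(-7667\right) \left(- \frac{1}{45}\right) + \left(11664 - \frac{1}{-121}\right) = \frac{7667}{45} + \left(11664 - - \frac{1}{121}\right) = \frac{7667}{45} + \left(11664 + \frac{1}{121}\right) = \frac{7667}{45} + \frac{1411345}{121} = \frac{64438232}{5445}$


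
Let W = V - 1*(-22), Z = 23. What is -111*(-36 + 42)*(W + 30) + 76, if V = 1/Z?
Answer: -795454/23 ≈ -34585.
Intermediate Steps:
V = 1/23 ≈ 0.043478
W = 507/23 (W = 1/23 - 1*(-22) = 1/23 + 22 = 507/23 ≈ 22.043)
-111*(-36 + 42)*(W + 30) + 76 = -111*(-36 + 42)*(507/23 + 30) + 76 = -666*1197/23 + 76 = -111*7182/23 + 76 = -797202/23 + 76 = -795454/23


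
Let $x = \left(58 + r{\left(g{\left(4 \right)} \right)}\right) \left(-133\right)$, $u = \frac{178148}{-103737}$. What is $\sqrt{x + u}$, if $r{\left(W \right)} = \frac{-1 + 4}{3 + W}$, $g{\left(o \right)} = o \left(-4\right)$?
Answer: $\frac{i \sqrt{13976529894381795}}{1348581} \approx 87.664 i$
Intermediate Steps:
$g{\left(o \right)} = - 4 o$
$r{\left(W \right)} = \frac{3}{3 + W}$
$u = - \frac{178148}{103737}$ ($u = 178148 \left(- \frac{1}{103737}\right) = - \frac{178148}{103737} \approx -1.7173$)
$x = - \frac{99883}{13}$ ($x = \left(58 + \frac{3}{3 - 16}\right) \left(-133\right) = \left(58 + \frac{3}{-13}\right) \left(-133\right) = \left(58 + 3 \left(- \frac{1}{13}\right)\right) \left(-133\right) = \left(58 - \frac{3}{13}\right) \left(-133\right) = \frac{751}{13} \left(-133\right) = - \frac{99883}{13} \approx -7683.3$)
$\sqrt{x + u} = \sqrt{- \frac{99883}{13} - \frac{178148}{103737}} = \sqrt{- \frac{10363878695}{1348581}} = \frac{i \sqrt{13976529894381795}}{1348581}$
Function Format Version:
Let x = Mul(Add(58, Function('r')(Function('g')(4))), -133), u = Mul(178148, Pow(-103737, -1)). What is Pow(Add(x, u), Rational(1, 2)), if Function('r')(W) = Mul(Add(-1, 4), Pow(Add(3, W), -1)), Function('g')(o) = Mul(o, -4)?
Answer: Mul(Rational(1, 1348581), I, Pow(13976529894381795, Rational(1, 2))) ≈ Mul(87.664, I)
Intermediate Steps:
Function('g')(o) = Mul(-4, o)
Function('r')(W) = Mul(3, Pow(Add(3, W), -1))
u = Rational(-178148, 103737) (u = Mul(178148, Rational(-1, 103737)) = Rational(-178148, 103737) ≈ -1.7173)
x = Rational(-99883, 13) (x = Mul(Add(58, Mul(3, Pow(Add(3, Mul(-4, 4)), -1))), -133) = Mul(Add(58, Mul(3, Pow(Add(3, -16), -1))), -133) = Mul(Add(58, Mul(3, Pow(-13, -1))), -133) = Mul(Add(58, Mul(3, Rational(-1, 13))), -133) = Mul(Add(58, Rational(-3, 13)), -133) = Mul(Rational(751, 13), -133) = Rational(-99883, 13) ≈ -7683.3)
Pow(Add(x, u), Rational(1, 2)) = Pow(Add(Rational(-99883, 13), Rational(-178148, 103737)), Rational(1, 2)) = Pow(Rational(-10363878695, 1348581), Rational(1, 2)) = Mul(Rational(1, 1348581), I, Pow(13976529894381795, Rational(1, 2)))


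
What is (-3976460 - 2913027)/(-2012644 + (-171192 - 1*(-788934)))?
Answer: 6889487/1394902 ≈ 4.9390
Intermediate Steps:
(-3976460 - 2913027)/(-2012644 + (-171192 - 1*(-788934))) = -6889487/(-2012644 + (-171192 + 788934)) = -6889487/(-2012644 + 617742) = -6889487/(-1394902) = -6889487*(-1/1394902) = 6889487/1394902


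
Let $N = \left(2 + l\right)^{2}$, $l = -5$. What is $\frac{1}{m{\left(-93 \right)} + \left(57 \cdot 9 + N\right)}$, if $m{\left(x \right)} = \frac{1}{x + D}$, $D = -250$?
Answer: $\frac{343}{179045} \approx 0.0019157$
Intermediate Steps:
$N = 9$ ($N = \left(2 - 5\right)^{2} = \left(-3\right)^{2} = 9$)
$m{\left(x \right)} = \frac{1}{-250 + x}$ ($m{\left(x \right)} = \frac{1}{x - 250} = \frac{1}{-250 + x}$)
$\frac{1}{m{\left(-93 \right)} + \left(57 \cdot 9 + N\right)} = \frac{1}{\frac{1}{-250 - 93} + \left(57 \cdot 9 + 9\right)} = \frac{1}{\frac{1}{-343} + \left(513 + 9\right)} = \frac{1}{- \frac{1}{343} + 522} = \frac{1}{\frac{179045}{343}} = \frac{343}{179045}$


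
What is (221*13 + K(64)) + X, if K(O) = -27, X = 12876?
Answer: 15722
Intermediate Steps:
(221*13 + K(64)) + X = (221*13 - 27) + 12876 = (2873 - 27) + 12876 = 2846 + 12876 = 15722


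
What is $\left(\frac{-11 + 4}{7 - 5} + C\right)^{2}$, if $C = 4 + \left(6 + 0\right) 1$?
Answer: $\frac{169}{4} \approx 42.25$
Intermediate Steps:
$C = 10$ ($C = 4 + 6 \cdot 1 = 4 + 6 = 10$)
$\left(\frac{-11 + 4}{7 - 5} + C\right)^{2} = \left(\frac{-11 + 4}{7 - 5} + 10\right)^{2} = \left(- \frac{7}{2} + 10\right)^{2} = \left(\frac{13}{2}\right)^{2} = \frac{169}{4}$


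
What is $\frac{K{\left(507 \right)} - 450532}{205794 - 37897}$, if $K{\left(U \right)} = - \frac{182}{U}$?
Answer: $- \frac{17570762}{6547983} \approx -2.6834$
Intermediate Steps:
$\frac{K{\left(507 \right)} - 450532}{205794 - 37897} = \frac{- \frac{182}{507} - 450532}{205794 - 37897} = \frac{\left(-182\right) \frac{1}{507} - 450532}{167897} = \left(- \frac{14}{39} - 450532\right) \frac{1}{167897} = \left(- \frac{17570762}{39}\right) \frac{1}{167897} = - \frac{17570762}{6547983}$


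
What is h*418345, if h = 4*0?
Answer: 0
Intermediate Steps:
h = 0
h*418345 = 0*418345 = 0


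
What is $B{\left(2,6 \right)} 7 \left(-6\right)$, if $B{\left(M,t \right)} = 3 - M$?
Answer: $-42$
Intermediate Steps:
$B{\left(2,6 \right)} 7 \left(-6\right) = \left(3 - 2\right) 7 \left(-6\right) = 1 \cdot 7 \left(-6\right) = 7 \left(-6\right) = -42$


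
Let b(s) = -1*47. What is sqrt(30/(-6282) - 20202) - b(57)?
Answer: 47 + I*sqrt(22145619453)/1047 ≈ 47.0 + 142.13*I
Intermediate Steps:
b(s) = -47
sqrt(30/(-6282) - 20202) - b(57) = sqrt(30/(-6282) - 20202) - 1*(-47) = sqrt(30*(-1/6282) - 20202) + 47 = sqrt(-5/1047 - 20202) + 47 = sqrt(-21151499/1047) + 47 = I*sqrt(22145619453)/1047 + 47 = 47 + I*sqrt(22145619453)/1047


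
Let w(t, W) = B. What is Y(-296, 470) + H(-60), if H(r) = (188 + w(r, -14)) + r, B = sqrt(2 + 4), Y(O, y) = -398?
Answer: -270 + sqrt(6) ≈ -267.55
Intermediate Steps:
B = sqrt(6) ≈ 2.4495
w(t, W) = sqrt(6)
H(r) = 188 + r + sqrt(6) (H(r) = (188 + sqrt(6)) + r = 188 + r + sqrt(6))
Y(-296, 470) + H(-60) = -398 + (188 - 60 + sqrt(6)) = -398 + (128 + sqrt(6)) = -270 + sqrt(6)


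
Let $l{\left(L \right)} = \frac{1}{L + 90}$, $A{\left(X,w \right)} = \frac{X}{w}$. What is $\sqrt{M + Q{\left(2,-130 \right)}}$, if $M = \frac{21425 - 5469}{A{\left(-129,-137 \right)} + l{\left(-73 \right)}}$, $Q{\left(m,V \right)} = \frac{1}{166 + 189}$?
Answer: $\frac{\sqrt{4364818720781}}{16543} \approx 126.29$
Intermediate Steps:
$Q{\left(m,V \right)} = \frac{1}{355}$
$l{\left(L \right)} = \frac{1}{90 + L}$
$M = \frac{18580762}{1165}$ ($M = \frac{21425 - 5469}{- \frac{129}{-137} + \frac{1}{90 - 73}} = \frac{15956}{\left(-129\right) \left(- \frac{1}{137}\right) + \frac{1}{17}} = \frac{15956}{\frac{129}{137} + \frac{1}{17}} = \frac{15956}{\frac{2330}{2329}} = 15956 \cdot \frac{2329}{2330} = \frac{18580762}{1165} \approx 15949.0$)
$\sqrt{M + Q{\left(2,-130 \right)}} = \sqrt{\frac{18580762}{1165} + \frac{1}{355}} = \sqrt{\frac{263846867}{16543}} = \frac{\sqrt{4364818720781}}{16543}$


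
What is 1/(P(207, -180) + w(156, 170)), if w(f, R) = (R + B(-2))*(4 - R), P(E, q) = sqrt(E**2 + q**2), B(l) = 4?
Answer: -9628/278070069 - sqrt(929)/92690023 ≈ -3.4953e-5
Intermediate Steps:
w(f, R) = (4 + R)*(4 - R) (w(f, R) = (R + 4)*(4 - R) = (4 + R)*(4 - R))
1/(P(207, -180) + w(156, 170)) = 1/(sqrt(207**2 + (-180)**2) + (16 - 1*170**2)) = 1/(sqrt(42849 + 32400) + (16 - 1*28900)) = 1/(sqrt(75249) + (16 - 28900)) = 1/(9*sqrt(929) - 28884) = 1/(-28884 + 9*sqrt(929))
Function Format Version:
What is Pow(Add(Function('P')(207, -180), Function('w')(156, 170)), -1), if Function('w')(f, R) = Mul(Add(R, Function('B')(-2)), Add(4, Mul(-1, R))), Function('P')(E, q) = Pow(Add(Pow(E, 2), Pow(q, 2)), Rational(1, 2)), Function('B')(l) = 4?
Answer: Add(Rational(-9628, 278070069), Mul(Rational(-1, 92690023), Pow(929, Rational(1, 2)))) ≈ -3.4953e-5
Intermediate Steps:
Function('w')(f, R) = Mul(Add(4, R), Add(4, Mul(-1, R))) (Function('w')(f, R) = Mul(Add(R, 4), Add(4, Mul(-1, R))) = Mul(Add(4, R), Add(4, Mul(-1, R))))
Pow(Add(Function('P')(207, -180), Function('w')(156, 170)), -1) = Pow(Add(Pow(Add(Pow(207, 2), Pow(-180, 2)), Rational(1, 2)), Add(16, Mul(-1, Pow(170, 2)))), -1) = Pow(Add(Pow(Add(42849, 32400), Rational(1, 2)), Add(16, Mul(-1, 28900))), -1) = Pow(Add(Pow(75249, Rational(1, 2)), Add(16, -28900)), -1) = Pow(Add(Mul(9, Pow(929, Rational(1, 2))), -28884), -1) = Pow(Add(-28884, Mul(9, Pow(929, Rational(1, 2)))), -1)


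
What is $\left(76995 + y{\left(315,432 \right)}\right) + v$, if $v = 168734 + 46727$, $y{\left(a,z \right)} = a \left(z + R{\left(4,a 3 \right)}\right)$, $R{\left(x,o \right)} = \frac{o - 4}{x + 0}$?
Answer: $\frac{2010559}{4} \approx 5.0264 \cdot 10^{5}$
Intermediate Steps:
$R{\left(x,o \right)} = \frac{-4 + o}{x}$
$y{\left(a,z \right)} = a \left(-1 + z + \frac{3 a}{4}\right)$ ($y{\left(a,z \right)} = a \left(z + \frac{-4 + a 3}{4}\right) = a \left(z + \frac{-4 + 3 a}{4}\right) = a \left(z + \left(-1 + \frac{3 a}{4}\right)\right) = a \left(-1 + z + \frac{3 a}{4}\right)$)
$v = 215461$
$\left(76995 + y{\left(315,432 \right)}\right) + v = \left(76995 + \frac{1}{4} \cdot 315 \left(-4 + 3 \cdot 315 + 4 \cdot 432\right)\right) + 215461 = \left(76995 + \frac{1}{4} \cdot 315 \left(-4 + 945 + 1728\right)\right) + 215461 = \left(76995 + \frac{1}{4} \cdot 315 \cdot 2669\right) + 215461 = \left(76995 + \frac{840735}{4}\right) + 215461 = \frac{1148715}{4} + 215461 = \frac{2010559}{4}$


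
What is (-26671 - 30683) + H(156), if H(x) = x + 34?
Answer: -57164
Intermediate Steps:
H(x) = 34 + x
(-26671 - 30683) + H(156) = (-26671 - 30683) + (34 + 156) = -57354 + 190 = -57164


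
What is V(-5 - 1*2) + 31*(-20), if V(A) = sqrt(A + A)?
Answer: -620 + I*sqrt(14) ≈ -620.0 + 3.7417*I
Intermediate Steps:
V(A) = sqrt(2)*sqrt(A) (V(A) = sqrt(2*A) = sqrt(2)*sqrt(A))
V(-5 - 1*2) + 31*(-20) = sqrt(2)*sqrt(-5 - 1*2) + 31*(-20) = sqrt(2)*sqrt(-5 - 2) - 620 = sqrt(2)*sqrt(-7) - 620 = sqrt(2)*(I*sqrt(7)) - 620 = I*sqrt(14) - 620 = -620 + I*sqrt(14)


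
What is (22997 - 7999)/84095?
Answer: 14998/84095 ≈ 0.17835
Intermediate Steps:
(22997 - 7999)/84095 = 14998*(1/84095) = 14998/84095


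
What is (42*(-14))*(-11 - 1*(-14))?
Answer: -1764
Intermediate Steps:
(42*(-14))*(-11 - 1*(-14)) = -588*(-11 + 14) = -588*3 = -1764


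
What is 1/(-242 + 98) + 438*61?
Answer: 3847391/144 ≈ 26718.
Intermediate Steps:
1/(-242 + 98) + 438*61 = 1/(-144) + 26718 = -1/144 + 26718 = 3847391/144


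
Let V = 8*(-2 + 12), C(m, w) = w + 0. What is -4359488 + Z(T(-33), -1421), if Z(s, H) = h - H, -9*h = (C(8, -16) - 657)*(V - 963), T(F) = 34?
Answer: -39816862/9 ≈ -4.4241e+6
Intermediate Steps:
C(m, w) = w
V = 80 (V = 8*10 = 80)
h = -594259/9 (h = -(-16 - 657)*(80 - 963)/9 = -(-673)*(-883)/9 = -1/9*594259 = -594259/9 ≈ -66029.)
Z(s, H) = -594259/9 - H
-4359488 + Z(T(-33), -1421) = -4359488 + (-594259/9 - 1*(-1421)) = -4359488 + (-594259/9 + 1421) = -4359488 - 581470/9 = -39816862/9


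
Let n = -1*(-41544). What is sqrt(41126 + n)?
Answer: sqrt(82670) ≈ 287.52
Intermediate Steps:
n = 41544
sqrt(41126 + n) = sqrt(41126 + 41544) = sqrt(82670)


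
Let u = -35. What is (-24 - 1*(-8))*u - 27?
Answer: 533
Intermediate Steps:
(-24 - 1*(-8))*u - 27 = (-24 - 1*(-8))*(-35) - 27 = (-24 + 8)*(-35) - 27 = -16*(-35) - 27 = 560 - 27 = 533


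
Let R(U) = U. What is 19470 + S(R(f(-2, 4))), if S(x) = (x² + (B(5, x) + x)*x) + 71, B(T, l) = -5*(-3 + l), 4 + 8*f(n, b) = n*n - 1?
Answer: 1250501/64 ≈ 19539.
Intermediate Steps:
f(n, b) = -5/8 + n²/8 (f(n, b) = -½ + (n*n - 1)/8 = -½ + (n² - 1)/8 = -½ + (-1 + n²)/8 = -½ + (-⅛ + n²/8) = -5/8 + n²/8)
B(T, l) = 15 - 5*l
S(x) = 71 + x² + x*(15 - 4*x) (S(x) = (x² + ((15 - 5*x) + x)*x) + 71 = (x² + (15 - 4*x)*x) + 71 = (x² + x*(15 - 4*x)) + 71 = 71 + x² + x*(15 - 4*x))
19470 + S(R(f(-2, 4))) = 19470 + (71 - 3*(-5/8 + (⅛)*(-2)²)² + 15*(-5/8 + (⅛)*(-2)²)) = 19470 + (71 - 3*(-5/8 + (⅛)*4)² + 15*(-5/8 + (⅛)*4)) = 19470 + (71 - 3*(-5/8 + ½)² + 15*(-5/8 + ½)) = 19470 + (71 - 3*(-⅛)² + 15*(-⅛)) = 19470 + (71 - 3*1/64 - 15/8) = 19470 + (71 - 3/64 - 15/8) = 19470 + 4421/64 = 1250501/64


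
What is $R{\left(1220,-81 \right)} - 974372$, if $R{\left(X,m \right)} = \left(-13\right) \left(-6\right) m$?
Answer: $-980690$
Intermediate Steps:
$R{\left(X,m \right)} = 78 m$
$R{\left(1220,-81 \right)} - 974372 = 78 \left(-81\right) - 974372 = -6318 - 974372 = -980690$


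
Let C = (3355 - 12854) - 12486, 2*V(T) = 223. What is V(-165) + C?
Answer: -43747/2 ≈ -21874.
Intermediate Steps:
V(T) = 223/2 (V(T) = (½)*223 = 223/2)
C = -21985 (C = -9499 - 12486 = -21985)
V(-165) + C = 223/2 - 21985 = -43747/2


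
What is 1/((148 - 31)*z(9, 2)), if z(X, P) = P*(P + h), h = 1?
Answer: 1/702 ≈ 0.0014245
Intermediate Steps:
z(X, P) = P*(1 + P) (z(X, P) = P*(P + 1) = P*(1 + P))
1/((148 - 31)*z(9, 2)) = 1/((148 - 31)*(2*(1 + 2))) = 1/(117*(2*3)) = 1/(117*6) = 1/702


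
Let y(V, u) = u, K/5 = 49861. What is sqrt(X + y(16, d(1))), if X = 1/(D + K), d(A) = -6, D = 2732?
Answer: I*sqrt(381135644177)/252037 ≈ 2.4495*I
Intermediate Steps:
K = 249305 (K = 5*49861 = 249305)
X = 1/252037 (X = 1/(2732 + 249305) = 1/252037 ≈ 3.9677e-6)
sqrt(X + y(16, d(1))) = sqrt(1/252037 - 6) = sqrt(-1512221/252037) = I*sqrt(381135644177)/252037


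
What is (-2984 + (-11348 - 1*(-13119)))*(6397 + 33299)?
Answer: -48151248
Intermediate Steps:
(-2984 + (-11348 - 1*(-13119)))*(6397 + 33299) = (-2984 + (-11348 + 13119))*39696 = (-2984 + 1771)*39696 = -1213*39696 = -48151248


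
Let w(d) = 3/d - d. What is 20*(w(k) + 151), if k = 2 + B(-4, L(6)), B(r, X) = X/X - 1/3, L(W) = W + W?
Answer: 17935/6 ≈ 2989.2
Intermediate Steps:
L(W) = 2*W
B(r, X) = 2/3 (B(r, X) = 1 - 1*1/3 = 1 - 1/3 = 2/3)
k = 8/3 (k = 2 + 2/3 = 8/3 ≈ 2.6667)
w(d) = -d + 3/d
20*(w(k) + 151) = 20*((-1*8/3 + 3/(8/3)) + 151) = 20*((-8/3 + 3*(3/8)) + 151) = 20*((-8/3 + 9/8) + 151) = 20*(-37/24 + 151) = 20*(3587/24) = 17935/6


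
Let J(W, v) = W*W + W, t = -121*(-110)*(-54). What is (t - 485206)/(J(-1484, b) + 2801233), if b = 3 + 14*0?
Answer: -1203946/5002005 ≈ -0.24069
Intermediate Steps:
b = 3 (b = 3 + 0 = 3)
t = -718740 (t = 13310*(-54) = -718740)
J(W, v) = W + W² (J(W, v) = W² + W = W + W²)
(t - 485206)/(J(-1484, b) + 2801233) = (-718740 - 485206)/(-1484*(1 - 1484) + 2801233) = -1203946/(-1484*(-1483) + 2801233) = -1203946/(2200772 + 2801233) = -1203946/5002005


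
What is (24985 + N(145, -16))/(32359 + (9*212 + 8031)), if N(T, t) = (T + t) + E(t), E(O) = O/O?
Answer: 25115/42298 ≈ 0.59376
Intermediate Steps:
E(O) = 1
N(T, t) = 1 + T + t (N(T, t) = (T + t) + 1 = 1 + T + t)
(24985 + N(145, -16))/(32359 + (9*212 + 8031)) = (24985 + (1 + 145 - 16))/(32359 + (9*212 + 8031)) = (24985 + 130)/(32359 + (1908 + 8031)) = 25115/(32359 + 9939) = 25115/42298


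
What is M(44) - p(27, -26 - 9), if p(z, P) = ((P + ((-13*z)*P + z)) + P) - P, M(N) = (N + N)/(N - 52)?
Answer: -12288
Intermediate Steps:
M(N) = 2*N/(-52 + N) (M(N) = (2*N)/(-52 + N) = 2*N/(-52 + N))
p(z, P) = P + z - 13*P*z (p(z, P) = ((P + (-13*P*z + z)) + P) - P = ((P + (z - 13*P*z)) + P) - P = ((P + z - 13*P*z) + P) - P = (z + 2*P - 13*P*z) - P = P + z - 13*P*z)
M(44) - p(27, -26 - 9) = 2*44/(-52 + 44) - ((-26 - 9) + 27 - 13*(-26 - 9)*27) = 2*44/(-8) - (-35 + 27 - 13*(-35)*27) = 2*44*(-⅛) - (-35 + 27 + 12285) = -11 - 1*12277 = -11 - 12277 = -12288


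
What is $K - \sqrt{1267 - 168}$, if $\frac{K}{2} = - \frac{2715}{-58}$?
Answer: $\frac{2715}{29} - \sqrt{1099} \approx 60.47$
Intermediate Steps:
$K = \frac{2715}{29}$ ($K = 2 \left(- \frac{2715}{-58}\right) = 2 \left(\left(-2715\right) \left(- \frac{1}{58}\right)\right) = 2 \cdot \frac{2715}{58} = \frac{2715}{29} \approx 93.621$)
$K - \sqrt{1267 - 168} = \frac{2715}{29} - \sqrt{1267 - 168} = \frac{2715}{29} - \sqrt{1099}$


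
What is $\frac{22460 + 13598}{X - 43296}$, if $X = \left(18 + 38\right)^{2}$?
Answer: $- \frac{18029}{20080} \approx -0.89786$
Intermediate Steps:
$X = 3136$ ($X = 56^{2} = 3136$)
$\frac{22460 + 13598}{X - 43296} = \frac{22460 + 13598}{3136 - 43296} = \frac{36058}{-40160} = 36058 \left(- \frac{1}{40160}\right) = - \frac{18029}{20080}$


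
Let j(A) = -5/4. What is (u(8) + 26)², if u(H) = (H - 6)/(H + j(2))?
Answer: 504100/729 ≈ 691.50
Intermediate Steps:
j(A) = -5/4 (j(A) = -5*¼ = -5/4)
u(H) = (-6 + H)/(-5/4 + H) (u(H) = (H - 6)/(H - 5/4) = (-6 + H)/(-5/4 + H))
(u(8) + 26)² = (4*(-6 + 8)/(-5 + 4*8) + 26)² = (4*2/(-5 + 32) + 26)² = (4*2/27 + 26)² = (4*(1/27)*2 + 26)² = (8/27 + 26)² = (710/27)² = 504100/729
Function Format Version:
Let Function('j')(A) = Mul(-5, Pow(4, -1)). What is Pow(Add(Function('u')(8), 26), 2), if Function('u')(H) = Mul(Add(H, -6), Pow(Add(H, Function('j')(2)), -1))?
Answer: Rational(504100, 729) ≈ 691.50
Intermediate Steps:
Function('j')(A) = Rational(-5, 4) (Function('j')(A) = Mul(-5, Rational(1, 4)) = Rational(-5, 4))
Function('u')(H) = Mul(Pow(Add(Rational(-5, 4), H), -1), Add(-6, H)) (Function('u')(H) = Mul(Add(H, -6), Pow(Add(H, Rational(-5, 4)), -1)) = Mul(Add(-6, H), Pow(Add(Rational(-5, 4), H), -1)) = Mul(Pow(Add(Rational(-5, 4), H), -1), Add(-6, H)))
Pow(Add(Function('u')(8), 26), 2) = Pow(Add(Mul(4, Pow(Add(-5, Mul(4, 8)), -1), Add(-6, 8)), 26), 2) = Pow(Add(Mul(4, Pow(Add(-5, 32), -1), 2), 26), 2) = Pow(Add(Mul(4, Pow(27, -1), 2), 26), 2) = Pow(Add(Mul(4, Rational(1, 27), 2), 26), 2) = Pow(Add(Rational(8, 27), 26), 2) = Pow(Rational(710, 27), 2) = Rational(504100, 729)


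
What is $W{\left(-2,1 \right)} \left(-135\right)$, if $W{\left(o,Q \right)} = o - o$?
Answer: $0$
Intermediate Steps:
$W{\left(o,Q \right)} = 0$
$W{\left(-2,1 \right)} \left(-135\right) = 0 \left(-135\right) = 0$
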